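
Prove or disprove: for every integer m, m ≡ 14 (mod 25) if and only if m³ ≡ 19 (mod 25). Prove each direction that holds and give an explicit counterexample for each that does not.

The biconditional holds.

Converse. Suppose m³ ≡ 19 (mod 25). The only residue r in {0, …, 24} with r³ ≡ 19 (mod 25) is r = 14, so m ≡ 14 (mod 25).

Forward direction. Suppose m ≡ 14 (mod 25). Write m = 25j + 14. Then (25j + 14)³ = 15625j³ + 26250j² + 14700j + 2744 = 25(625j³ + 1050j² + 588j + 109) + 19, so m³ ≡ 19 (mod 25).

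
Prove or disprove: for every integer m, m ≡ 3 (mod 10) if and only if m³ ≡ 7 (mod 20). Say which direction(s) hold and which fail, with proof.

(⟹) This fails: take m = 13. Then 13 ≡ 3 (mod 10), but 13³ = 2197 ≡ 17 (mod 20), not 7.

(⟸) Conversely, the residues r modulo 20 with r³ ≡ 7 (mod 20) are exactly {3}, and each is ≡ 3 (mod 10).

The forward direction fails; the converse holds.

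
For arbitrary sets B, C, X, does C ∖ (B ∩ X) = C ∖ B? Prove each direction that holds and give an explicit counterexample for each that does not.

Only the reverse inclusion holds.

(⊇) Let x ∈ C ∖ B. Then either x ∈ C and x ∉ B, X; or x ∈ C ∩ X and x ∉ B. In each case x ∈ C ∖ (B ∩ X), so C ∖ B ⊆ C ∖ (B ∩ X).

(⊆) This inclusion fails. Take B = {1}, C = {1}, X = ∅; then 1 ∈ C ∖ (B ∩ X) but 1 ∉ C ∖ B.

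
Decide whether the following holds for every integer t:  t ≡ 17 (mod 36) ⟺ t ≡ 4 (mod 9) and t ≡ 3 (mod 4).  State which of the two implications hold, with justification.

Neither direction holds.

[⇒] This fails: t = 17 gives 17 ≡ 17 (mod 36) but 17 ≡ 8 (mod 9), so the conjunction on the right does not hold.

[⇐] This fails: t = 31 satisfies both congruences on the right (31 ≡ 4 mod 9 and 31 ≡ 3 mod 4) yet 31 ≡ 31 (mod 36), not 17.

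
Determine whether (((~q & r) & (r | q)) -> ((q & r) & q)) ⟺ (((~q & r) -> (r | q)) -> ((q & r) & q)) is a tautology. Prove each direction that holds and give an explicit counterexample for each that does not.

Only the reverse direction holds.

(⟹) This fails. Under q = F, r = F, the left side is true but the right side is false.

(⟸) Assume the antecedent. If q is true, the consequent reduces to true regardless of the other variables. If q is false, the antecedent cannot hold. Either way the consequent holds.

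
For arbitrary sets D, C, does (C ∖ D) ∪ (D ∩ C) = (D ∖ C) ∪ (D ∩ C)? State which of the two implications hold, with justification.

(⊆) fails and (⊇) fails.

Forward inclusion. This inclusion fails. Take D = ∅, C = {1}; then 1 ∈ (C ∖ D) ∪ (D ∩ C) but 1 ∉ (D ∖ C) ∪ (D ∩ C).

Reverse inclusion. This inclusion fails. Take D = {1}, C = ∅; then 1 ∈ (D ∖ C) ∪ (D ∩ C) but 1 ∉ (C ∖ D) ∪ (D ∩ C).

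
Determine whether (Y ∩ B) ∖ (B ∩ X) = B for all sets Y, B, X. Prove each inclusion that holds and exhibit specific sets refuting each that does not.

Forward inclusion. Let x ∈ (Y ∩ B) ∖ (B ∩ X). Then x ∈ Y ∩ B and x ∉ X, from which x ∈ B.

Reverse inclusion. This inclusion fails. Take Y = ∅, B = {1}, X = ∅; then 1 ∈ B but 1 ∉ (Y ∩ B) ∖ (B ∩ X).

The sets are not equal: only the forward inclusion holds.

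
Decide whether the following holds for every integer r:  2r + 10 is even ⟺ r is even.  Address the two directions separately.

(⇒) This fails: take r = 7. Then 2r + 10 = 24, which is even, yet r = 7 is odd, not even.

(⇐) Suppose r is even. Since 2 is even, 2r is even for every r, so 2r + 10 has the same parity as 10, which is even. Hence 2r + 10 is even.

The forward direction fails; the converse holds.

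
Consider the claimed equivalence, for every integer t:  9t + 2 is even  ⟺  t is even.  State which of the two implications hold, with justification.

Both directions hold; the statement is true.

(⟹) Suppose 9t + 2 is even. Since 9 is odd, 9t and t have the same parity, so 9t + 2 ≡ t + 2 (mod 2). As 2 is even, 9t + 2 is even exactly when t is even. Thus t is even.

(⟸) Conversely, suppose t is even; write t = 2j. Then 9t + 2 = 9·(2j) + 2 = 2·9j + 2, which is even.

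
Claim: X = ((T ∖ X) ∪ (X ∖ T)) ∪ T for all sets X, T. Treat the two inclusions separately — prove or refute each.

Only the forward inclusion holds.

(⊆) Let x ∈ X. Then either x ∈ X and x ∉ T; or x ∈ X ∩ T. In each case x ∈ ((T ∖ X) ∪ (X ∖ T)) ∪ T, so X ⊆ ((T ∖ X) ∪ (X ∖ T)) ∪ T.

(⊇) This inclusion fails. Take X = ∅, T = {1}; then 1 ∈ ((T ∖ X) ∪ (X ∖ T)) ∪ T but 1 ∉ X.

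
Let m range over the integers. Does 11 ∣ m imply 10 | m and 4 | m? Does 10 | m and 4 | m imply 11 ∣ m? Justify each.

Both directions fail.

(⟹) This fails: take m = 11. Certainly 11 ∣ 11, but 10 ∤ 11.

(⟸) This fails: take m = 20. Both 10 ∣ 20 and 4 ∣ 20, yet 20 is not a multiple of 11 (since 20 = 1·11 + 9), so 11 ∤ 20.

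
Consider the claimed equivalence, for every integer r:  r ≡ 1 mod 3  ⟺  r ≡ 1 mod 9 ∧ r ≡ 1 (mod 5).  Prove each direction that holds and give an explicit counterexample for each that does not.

Only the converse holds.

(→) This fails: r = 34 gives 34 ≡ 1 (mod 3) but 34 ≡ 7 (mod 9), so the conjunction on the right does not hold.

(←) Conversely, if r ≡ 1 (mod 9) and r ≡ 1 (mod 5), then by the Chinese remainder theorem r ≡ 1 (mod 45). Since 1 ≡ 1 (mod 3) and 3 ∣ 45, we get r ≡ 1 (mod 3).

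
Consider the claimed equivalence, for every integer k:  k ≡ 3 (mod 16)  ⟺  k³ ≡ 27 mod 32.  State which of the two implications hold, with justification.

(←) The residues r modulo 32 with r³ ≡ 27 (mod 32) are exactly {3}, and each is ≡ 3 (mod 16).

(→) This fails: take k = 19. Then 19 ≡ 3 (mod 16), but 19³ = 6859 ≡ 11 (mod 32), not 27.

(⇒) fails; (⇐) holds.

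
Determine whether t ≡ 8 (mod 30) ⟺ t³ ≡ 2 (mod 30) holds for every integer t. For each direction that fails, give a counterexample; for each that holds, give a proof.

(⇒) Suppose t ≡ 8 (mod 30). Write t = 30j + 8. Then (30j + 8)³ = 27000j³ + 21600j² + 5760j + 512 = 30(900j³ + 720j² + 192j + 17) + 2, so t³ ≡ 2 (mod 30).

(⇐) Conversely, suppose t³ ≡ 2 (mod 30). The only residue r in {0, …, 29} with r³ ≡ 2 (mod 30) is r = 8, so t ≡ 8 (mod 30).

Equivalent; both directions hold.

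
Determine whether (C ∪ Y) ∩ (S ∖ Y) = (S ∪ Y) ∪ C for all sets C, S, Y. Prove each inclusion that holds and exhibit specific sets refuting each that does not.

(⟹) Let x ∈ (C ∪ Y) ∩ (S ∖ Y). Then x ∈ C ∩ S and x ∉ Y, from which x ∈ (S ∪ Y) ∪ C.

(⟸) This inclusion fails. Take C = {1}, S = ∅, Y = ∅; then 1 ∈ (S ∪ Y) ∪ C but 1 ∉ (C ∪ Y) ∩ (S ∖ Y).

(⊆) holds; (⊇) fails.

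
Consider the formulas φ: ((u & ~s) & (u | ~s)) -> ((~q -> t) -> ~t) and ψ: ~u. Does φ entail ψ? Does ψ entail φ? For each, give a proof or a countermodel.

Converse. Assume the antecedent. If u is true, the antecedent cannot hold. If u is false, the consequent reduces to true regardless of the other variables. Either way the consequent holds.

Forward direction. This fails. Under t = F, u = T, s = F, q = F, the left side is true but the right side is false.

(⇒) fails; (⇐) holds.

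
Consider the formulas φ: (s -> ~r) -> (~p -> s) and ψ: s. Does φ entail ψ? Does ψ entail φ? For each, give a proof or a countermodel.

(←) Assume the antecedent. If p is true, (s -> ~r) -> (~p -> s) reduces to true regardless of the other variables. If p is false, the antecedent forces (p = F, r = F, s = T) or (p = F, r = T, s = T), and (s -> ~r) -> (~p -> s) holds there. Either way (s -> ~r) -> (~p -> s) holds.

(→) This fails. Under p = T, r = F, s = F, the left side is true but the right side is false.

The forward direction fails; the converse holds.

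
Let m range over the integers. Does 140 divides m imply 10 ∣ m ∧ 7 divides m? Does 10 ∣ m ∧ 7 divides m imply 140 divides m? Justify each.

[⇐] This fails: take m = 70. Both 10 ∣ 70 and 7 ∣ 70, yet 70 is not a multiple of 140 (since 70 = 0·140 + 70), so 140 ∤ 70.

[⇒] If 140 ∣ m, write m = 140q. Since 140 = 14·10, m = 10·(14q), so 10 ∣ m; and since 140 = 20·7, m = 7·(20q), so 7 ∣ m.

(⇒) holds; (⇐) fails.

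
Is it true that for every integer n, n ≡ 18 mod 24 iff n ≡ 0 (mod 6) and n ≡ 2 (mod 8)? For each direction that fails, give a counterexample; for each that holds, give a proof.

[⇒] Suppose n ≡ 18 (mod 24); write n = 24j + 18. Since 6 ∣ 24, reducing mod 6 gives n ≡ 18 ≡ 0 (mod 6); since 8 ∣ 24, reducing mod 8 gives n ≡ 18 ≡ 2 (mod 8).

[⇐] Conversely, if n ≡ 0 (mod 6) and n ≡ 2 (mod 8), then by the Chinese remainder theorem n ≡ 18 (mod 24). This is exactly n ≡ 18 (mod 24).

Both directions hold.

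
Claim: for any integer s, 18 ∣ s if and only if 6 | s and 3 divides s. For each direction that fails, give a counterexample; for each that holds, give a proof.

(→) If 18 ∣ s, write s = 18q. Since 18 = 3·6, s = 6·(3q), so 6 ∣ s; and since 18 = 6·3, s = 3·(6q), so 3 ∣ s.

(←) This fails: take s = 6. Both 6 ∣ 6 and 3 ∣ 6, yet 6 is not a multiple of 18 (since 6 = 0·18 + 6), so 18 ∤ 6.

Only the forward implication holds.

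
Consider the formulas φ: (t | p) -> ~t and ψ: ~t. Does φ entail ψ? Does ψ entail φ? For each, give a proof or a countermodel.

Equivalent; both directions hold.

(→) Assume the antecedent. If t is true, the antecedent cannot hold. If t is false, ~t reduces to true regardless of the other variables. Either way ~t holds.

(←) Assume the antecedent. If t is true, the antecedent cannot hold. If t is false, (t | p) -> ~t reduces to true regardless of the other variables. Either way (t | p) -> ~t holds.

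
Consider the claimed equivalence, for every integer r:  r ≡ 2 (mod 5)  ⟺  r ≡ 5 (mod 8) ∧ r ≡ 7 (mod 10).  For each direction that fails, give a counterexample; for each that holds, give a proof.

Forward direction. This fails: r = 32 gives 32 ≡ 2 (mod 5) but 32 ≡ 0 (mod 8), so the conjunction on the right does not hold.

Converse. If r ≡ 5 (mod 8) and r ≡ 7 (mod 10), then by the Chinese remainder theorem r ≡ 37 (mod 40). Since 37 ≡ 2 (mod 5) and 5 ∣ 40, we get r ≡ 2 (mod 5).

The forward direction fails; the converse holds.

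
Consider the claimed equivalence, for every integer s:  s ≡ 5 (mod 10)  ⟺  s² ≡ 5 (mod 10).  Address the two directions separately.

Both implications hold.

[⇒] Suppose s ≡ 5 (mod 10). Write s = 10j + 5. Then (10j + 5)² = 100j² + 100j + 25 = 10(10j² + 10j + 2) + 5, so s² ≡ 5 (mod 10).

[⇐] Conversely, suppose s² ≡ 5 (mod 10). The only residue r in {0, …, 9} with r² ≡ 5 (mod 10) is r = 5, so s ≡ 5 (mod 10).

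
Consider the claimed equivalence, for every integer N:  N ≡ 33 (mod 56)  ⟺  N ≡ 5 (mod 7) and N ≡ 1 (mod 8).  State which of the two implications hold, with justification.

Equivalent; both directions hold.

(⇐) If N ≡ 5 (mod 7) and N ≡ 1 (mod 8), then by the Chinese remainder theorem N ≡ 33 (mod 56). This is exactly N ≡ 33 (mod 56).

(⇒) Suppose N ≡ 33 (mod 56); write N = 56j + 33. Since 7 ∣ 56, reducing mod 7 gives N ≡ 33 ≡ 5 (mod 7); since 8 ∣ 56, reducing mod 8 gives N ≡ 33 ≡ 1 (mod 8).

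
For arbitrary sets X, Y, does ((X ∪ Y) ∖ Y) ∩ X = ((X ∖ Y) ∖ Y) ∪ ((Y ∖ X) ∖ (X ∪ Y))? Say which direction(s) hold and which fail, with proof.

(⊆) Let x ∈ ((X ∪ Y) ∖ Y) ∩ X. Then x ∈ X and x ∉ Y, from which x ∈ ((X ∖ Y) ∖ Y) ∪ ((Y ∖ X) ∖ (X ∪ Y)).

(⊇) Let x ∈ ((X ∖ Y) ∖ Y) ∪ ((Y ∖ X) ∖ (X ∪ Y)). Then x ∈ X and x ∉ Y, from which x ∈ ((X ∪ Y) ∖ Y) ∩ X.

The two sets are equal.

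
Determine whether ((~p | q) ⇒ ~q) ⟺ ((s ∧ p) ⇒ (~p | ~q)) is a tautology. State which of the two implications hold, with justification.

(⟹) Assume the antecedent. If q is true, the antecedent cannot hold. If q is false, (s ∧ p) ⇒ (~p | ~q) reduces to true regardless of the other variables. Either way (s ∧ p) ⇒ (~p | ~q) holds.

(⟸) This fails. Under q = T, p = F, s = F, the left side is false but the right side is true.

Only the forward direction holds.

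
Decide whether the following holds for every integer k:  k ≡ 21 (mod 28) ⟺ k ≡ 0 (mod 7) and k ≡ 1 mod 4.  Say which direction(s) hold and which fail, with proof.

(→) Suppose k ≡ 21 (mod 28); write k = 28j + 21. Since 7 ∣ 28, reducing mod 7 gives k ≡ 21 ≡ 0 (mod 7); since 4 ∣ 28, reducing mod 4 gives k ≡ 21 ≡ 1 (mod 4).

(←) Conversely, if k ≡ 0 (mod 7) and k ≡ 1 (mod 4), then by the Chinese remainder theorem k ≡ 21 (mod 28). This is exactly k ≡ 21 (mod 28).

Both implications hold.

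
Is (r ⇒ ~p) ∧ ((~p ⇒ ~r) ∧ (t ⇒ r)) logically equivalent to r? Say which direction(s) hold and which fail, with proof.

Forward direction. This fails. Under t = F, p = F, r = F, the left side is true but the right side is false.

Converse. This fails. Under t = F, p = F, r = T, the left side is false but the right side is true.

(⇒) fails and (⇐) fails.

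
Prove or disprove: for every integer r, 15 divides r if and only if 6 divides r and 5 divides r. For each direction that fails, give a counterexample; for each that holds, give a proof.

Only the converse holds.

(⟹) This fails: take r = 15. Certainly 15 ∣ 15, but 6 ∤ 15.

(⟸) Suppose 6 ∣ r and 5 ∣ r. Any common multiple of 6 and 5 is a multiple of their lcm; here gcd(6, 5) = 1, so lcm(6, 5) = 6·5 = 30, so 30 ∣ r. Since 15 ∣ 30, it follows that 15 ∣ r.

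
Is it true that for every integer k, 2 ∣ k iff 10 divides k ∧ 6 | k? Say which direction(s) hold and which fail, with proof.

(⇐) Suppose 10 ∣ k and 6 ∣ k. Any common multiple of 10 and 6 is a multiple of their lcm; here lcm(10, 6) = 10·6/gcd(10, 6) = 60/2 = 30, so 30 ∣ k. Since 2 ∣ 30, it follows that 2 ∣ k.

(⇒) This fails: take k = 2. Certainly 2 ∣ 2, but 10 ∤ 2.

Only the reverse direction holds.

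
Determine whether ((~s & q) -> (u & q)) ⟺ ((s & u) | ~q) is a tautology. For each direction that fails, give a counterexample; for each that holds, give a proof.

The forward direction fails; the converse holds.

(⟹) This fails. Under s = T, u = F, q = T, the left side is true but the right side is false.

(⟸) Assume the antecedent. If s is true, (~s & q) -> (u & q) reduces to true regardless of the other variables. If s is false, the antecedent forces (s = F, u = F, q = F) or (s = F, u = T, q = F), and (~s & q) -> (u & q) holds there. Either way (~s & q) -> (u & q) holds.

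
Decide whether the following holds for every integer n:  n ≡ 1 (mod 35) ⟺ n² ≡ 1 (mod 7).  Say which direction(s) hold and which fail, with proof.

(⇒) Suppose n ≡ 1 (mod 35). Then n² ≡ 1² = 1 (mod 35), and since 7 ∣ 35, also n² ≡ 1 (mod 7).

(⇐) This fails: take n = 6. Then 6² = 36 ≡ 1 (mod 7), yet 6 ≡ 6 (mod 35), not 1.

Only the forward implication holds.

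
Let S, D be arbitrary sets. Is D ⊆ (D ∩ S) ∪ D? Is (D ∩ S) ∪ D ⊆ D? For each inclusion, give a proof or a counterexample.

(⟸) Let x ∈ (D ∩ S) ∪ D. Then either x ∈ D and x ∉ S; or x ∈ S ∩ D. In each case x ∈ D, so (D ∩ S) ∪ D ⊆ D.

(⟹) Let x ∈ D. Then either x ∈ D and x ∉ S; or x ∈ S ∩ D. In each case x ∈ (D ∩ S) ∪ D, so D ⊆ (D ∩ S) ∪ D.

Both inclusions hold; the sets are equal.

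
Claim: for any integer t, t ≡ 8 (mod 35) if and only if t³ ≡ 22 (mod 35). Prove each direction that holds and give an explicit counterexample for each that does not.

Forward direction. Suppose t ≡ 8 (mod 35). Write t = 35j + 8. Then (35j + 8)³ = 42875j³ + 29400j² + 6720j + 512 = 35(1225j³ + 840j² + 192j + 14) + 22, so t³ ≡ 22 (mod 35).

Converse. This fails: take t = 18. Then 18³ = 5832 ≡ 22 (mod 35), yet 18 ≡ 18 (mod 35), not 8.

Only the forward implication holds.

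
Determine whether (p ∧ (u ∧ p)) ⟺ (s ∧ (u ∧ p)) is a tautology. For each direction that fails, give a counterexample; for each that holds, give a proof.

(⇒) fails; (⇐) holds.

Converse. Assume the antecedent. If p is true, the antecedent forces (p = T, s = T, u = T), and p ∧ (u ∧ p) holds there. If p is false, the antecedent cannot hold. Either way p ∧ (u ∧ p) holds.

Forward direction. This fails. Under p = T, s = F, u = T, the left side is true but the right side is false.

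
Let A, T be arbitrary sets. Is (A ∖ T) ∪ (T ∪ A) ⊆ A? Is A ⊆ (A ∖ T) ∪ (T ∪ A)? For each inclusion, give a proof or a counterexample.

(⊆) This inclusion fails. Take A = ∅, T = {1}; then 1 ∈ (A ∖ T) ∪ (T ∪ A) but 1 ∉ A.

(⊇) Let x ∈ A. Then either x ∈ A and x ∉ T; or x ∈ A ∩ T. In each case x ∈ (A ∖ T) ∪ (T ∪ A), so A ⊆ (A ∖ T) ∪ (T ∪ A).

(⊆) fails; (⊇) holds.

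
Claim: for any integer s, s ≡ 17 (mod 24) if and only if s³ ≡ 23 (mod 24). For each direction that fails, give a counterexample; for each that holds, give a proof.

(⇒) This fails: take s = 17. Then 17 ≡ 17 (mod 24), but 17³ = 4913 ≡ 17 (mod 24), not 23.

(⇐) This fails: take s = 23. Then 23³ = 12167 ≡ 23 (mod 24), yet 23 ≡ 23 (mod 24), not 17.

Both directions fail.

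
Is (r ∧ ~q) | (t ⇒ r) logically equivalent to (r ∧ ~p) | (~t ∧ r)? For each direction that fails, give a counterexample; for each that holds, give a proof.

(⇒) This fails. Under t = F, p = F, q = F, r = F, the left side is true but the right side is false.

(⇐) Assume the antecedent. If t is true, the antecedent forces (t = T, p = F, q = F, r = T) or (t = T, p = F, q = T, r = T), and (r ∧ ~q) | (t ⇒ r) holds there. If t is false, (r ∧ ~q) | (t ⇒ r) reduces to true regardless of the other variables. Either way (r ∧ ~q) | (t ⇒ r) holds.

Only the converse holds.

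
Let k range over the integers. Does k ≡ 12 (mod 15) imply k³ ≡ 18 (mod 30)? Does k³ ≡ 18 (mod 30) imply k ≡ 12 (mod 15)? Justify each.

Not equivalent: only (⇐) holds.

[⇒] This fails: take k = 27. Then 27 ≡ 12 (mod 15), but 27³ = 19683 ≡ 3 (mod 30), not 18.

[⇐] Conversely, the residues r modulo 30 with r³ ≡ 18 (mod 30) are exactly {12}, and each is ≡ 12 (mod 15).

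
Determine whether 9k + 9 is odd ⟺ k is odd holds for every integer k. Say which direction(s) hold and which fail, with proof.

(⇒) This fails: k = 2 gives 9k + 9 = 27, which is odd, but 2 is even, not odd.

(⇐) This also fails: k = 7 is odd, but 9k + 9 = 72 is even, not odd.

(⇒) fails and (⇐) fails.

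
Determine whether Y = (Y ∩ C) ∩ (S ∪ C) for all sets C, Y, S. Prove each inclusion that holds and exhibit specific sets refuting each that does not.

(⊆) This inclusion fails. Take C = ∅, Y = {1}, S = ∅; then 1 ∈ Y but 1 ∉ (Y ∩ C) ∩ (S ∪ C).

(⊇) Let x ∈ (Y ∩ C) ∩ (S ∪ C). Then either x ∈ C ∩ Y and x ∉ S; or x ∈ C ∩ Y ∩ S. In each case x ∈ Y, so (Y ∩ C) ∩ (S ∪ C) ⊆ Y.

Only the reverse inclusion holds.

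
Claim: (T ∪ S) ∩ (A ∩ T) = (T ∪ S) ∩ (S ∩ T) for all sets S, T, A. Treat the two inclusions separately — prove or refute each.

(⊆) fails and (⊇) fails.

(⊆) This inclusion fails. Take S = ∅, T = {1}, A = {1}; then 1 ∈ (T ∪ S) ∩ (A ∩ T) but 1 ∉ (T ∪ S) ∩ (S ∩ T).

(⊇) This inclusion fails. Take S = {1}, T = {1}, A = ∅; then 1 ∈ (T ∪ S) ∩ (S ∩ T) but 1 ∉ (T ∪ S) ∩ (A ∩ T).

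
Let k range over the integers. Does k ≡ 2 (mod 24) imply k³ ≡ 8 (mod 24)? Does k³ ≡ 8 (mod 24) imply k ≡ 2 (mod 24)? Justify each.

(⇐) This fails: take k = 8. Then 8³ = 512 ≡ 8 (mod 24), yet 8 ≡ 8 (mod 24), not 2.

(⇒) Suppose k ≡ 2 (mod 24). Write k = 24j + 2. Then (24j + 2)³ = 13824j³ + 3456j² + 288j + 8 = 24(576j³ + 144j² + 12j) + 8, so k³ ≡ 8 (mod 24).

The forward direction holds; the converse fails.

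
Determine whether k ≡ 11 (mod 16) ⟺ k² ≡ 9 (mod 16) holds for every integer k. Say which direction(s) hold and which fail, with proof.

Only the forward direction holds.

(⇒) Suppose k ≡ 11 (mod 16). Write k = 16j + 11. Then (16j + 11)² = 256j² + 352j + 121 = 16(16j² + 22j + 7) + 9, so k² ≡ 9 (mod 16).

(⇐) This fails: take k = 3. Then 3² = 9 ≡ 9 (mod 16), yet 3 ≡ 3 (mod 16), not 11.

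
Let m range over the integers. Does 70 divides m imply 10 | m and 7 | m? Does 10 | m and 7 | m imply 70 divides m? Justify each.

Both implications hold.

(⟹) If 70 ∣ m, write m = 70q. Since 70 = 7·10, m = 10·(7q), so 10 ∣ m; and since 70 = 10·7, m = 7·(10q), so 7 ∣ m.

(⟸) Suppose 10 ∣ m and 7 ∣ m. Any common multiple of 10 and 7 is a multiple of their lcm; here gcd(10, 7) = 1, so lcm(10, 7) = 10·7 = 70, so 70 ∣ m.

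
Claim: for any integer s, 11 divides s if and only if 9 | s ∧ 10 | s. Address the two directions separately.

(⟹) This fails: take s = 11. Certainly 11 ∣ 11, but 9 ∤ 11.

(⟸) This fails: take s = 90. Both 9 ∣ 90 and 10 ∣ 90, yet 90 is not a multiple of 11 (since 90 = 8·11 + 2), so 11 ∤ 90.

Neither implication holds.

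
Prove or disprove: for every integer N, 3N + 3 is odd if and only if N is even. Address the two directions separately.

[⇐] Suppose N is even; write N = 2j. Then 3N + 3 = 3·(2j) + 3 = 2·3j + 3, which is odd.

[⇒] Suppose 3N + 3 is odd. Since 3 is odd, 3N and N have the same parity, so 3N + 3 ≡ N + 3 (mod 2). As 3 is odd, 3N + 3 is odd exactly when N is even. Thus N is even.

Both implications hold.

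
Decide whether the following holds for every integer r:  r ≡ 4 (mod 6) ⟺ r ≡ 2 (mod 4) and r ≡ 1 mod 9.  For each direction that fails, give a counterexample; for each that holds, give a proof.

[⇐] If r ≡ 2 (mod 4) and r ≡ 1 (mod 9), then by the Chinese remainder theorem r ≡ 10 (mod 36). Since 10 ≡ 4 (mod 6) and 6 ∣ 36, we get r ≡ 4 (mod 6).

[⇒] This fails: r = 34 gives 34 ≡ 4 (mod 6) but 34 ≡ 7 (mod 9), so the conjunction on the right does not hold.

Only the converse holds.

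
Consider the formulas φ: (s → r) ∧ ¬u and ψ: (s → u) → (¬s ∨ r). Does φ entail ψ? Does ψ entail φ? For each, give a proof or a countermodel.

Not equivalent: only (⇒) holds.

[⇒] Assume the antecedent. If s is true, the antecedent forces (s = T, u = F, r = T), and (s → u) → (¬s ∨ r) holds there. If s is false, (s → u) → (¬s ∨ r) reduces to true regardless of the other variables. Either way (s → u) → (¬s ∨ r) holds.

[⇐] This fails. Under s = T, u = F, r = F, the left side is false but the right side is true.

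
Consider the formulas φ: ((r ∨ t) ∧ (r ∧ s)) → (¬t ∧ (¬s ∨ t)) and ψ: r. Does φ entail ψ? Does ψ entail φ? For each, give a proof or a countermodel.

(⇒) This fails. Under r = F, s = F, t = F, the left side is true but the right side is false.

(⇐) This fails. Under r = T, s = T, t = F, the left side is false but the right side is true.

Neither direction holds.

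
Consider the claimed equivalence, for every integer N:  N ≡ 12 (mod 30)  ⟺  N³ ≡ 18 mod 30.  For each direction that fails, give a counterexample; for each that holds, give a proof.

(→) Suppose N ≡ 12 (mod 30). Write N = 30j + 12. Then (30j + 12)³ = 27000j³ + 32400j² + 12960j + 1728 = 30(900j³ + 1080j² + 432j + 57) + 18, so N³ ≡ 18 (mod 30).

(←) Conversely, suppose N³ ≡ 18 (mod 30). The only residue r in {0, …, 29} with r³ ≡ 18 (mod 30) is r = 12, so N ≡ 12 (mod 30).

Both directions hold.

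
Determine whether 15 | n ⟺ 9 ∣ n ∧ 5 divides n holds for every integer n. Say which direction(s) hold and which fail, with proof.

(⇒) This fails: take n = 15. Certainly 15 ∣ 15, but 9 ∤ 15.

(⇐) Suppose 9 ∣ n and 5 ∣ n. Any common multiple of 9 and 5 is a multiple of their lcm; here gcd(9, 5) = 1, so lcm(9, 5) = 9·5 = 45, so 45 ∣ n. Since 15 ∣ 45, it follows that 15 ∣ n.

Only the reverse direction holds.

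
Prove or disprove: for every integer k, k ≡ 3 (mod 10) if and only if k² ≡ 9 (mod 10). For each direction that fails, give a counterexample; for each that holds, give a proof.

(⇒) Suppose k ≡ 3 (mod 10). Write k = 10j + 3. Then (10j + 3)² = 100j² + 60j + 9 = 10(10j² + 6j) + 9, so k² ≡ 9 (mod 10).

(⇐) This fails: take k = 7. Then 7² = 49 ≡ 9 (mod 10), yet 7 ≡ 7 (mod 10), not 3.

(⇒) holds; (⇐) fails.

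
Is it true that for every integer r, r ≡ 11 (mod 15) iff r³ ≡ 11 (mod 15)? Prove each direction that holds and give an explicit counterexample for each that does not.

Forward direction. Suppose r ≡ 11 (mod 15). Write r = 15j + 11. Then (15j + 11)³ = 3375j³ + 7425j² + 5445j + 1331 = 15(225j³ + 495j² + 363j + 88) + 11, so r³ ≡ 11 (mod 15).

Converse. Suppose r³ ≡ 11 (mod 15). The only residue r in {0, …, 14} with r³ ≡ 11 (mod 15) is r = 11, so r ≡ 11 (mod 15).

Both directions hold; the statement is true.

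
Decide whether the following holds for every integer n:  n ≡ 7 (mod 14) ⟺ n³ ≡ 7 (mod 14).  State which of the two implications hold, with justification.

(⇒) Suppose n ≡ 7 (mod 14). Write n = 14j + 7. Then (14j + 7)³ = 2744j³ + 4116j² + 2058j + 343 = 14(196j³ + 294j² + 147j + 24) + 7, so n³ ≡ 7 (mod 14).

(⇐) Conversely, suppose n³ ≡ 7 (mod 14). The only residue r in {0, …, 13} with r³ ≡ 7 (mod 14) is r = 7, so n ≡ 7 (mod 14).

Both implications hold.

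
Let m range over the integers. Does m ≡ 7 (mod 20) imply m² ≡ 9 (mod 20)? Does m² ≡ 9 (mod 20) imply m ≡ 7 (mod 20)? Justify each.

(→) Suppose m ≡ 7 (mod 20). Write m = 20j + 7. Then (20j + 7)² = 400j² + 280j + 49 = 20(20j² + 14j + 2) + 9, so m² ≡ 9 (mod 20).

(←) This fails: take m = 3. Then 3² = 9 ≡ 9 (mod 20), yet 3 ≡ 3 (mod 20), not 7.

The forward direction holds; the converse fails.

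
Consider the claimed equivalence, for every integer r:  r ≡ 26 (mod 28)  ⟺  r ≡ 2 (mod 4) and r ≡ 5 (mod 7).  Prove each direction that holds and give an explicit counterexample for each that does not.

Equivalent; both directions hold.

(⇒) Suppose r ≡ 26 (mod 28); write r = 28j + 26. Since 4 ∣ 28, reducing mod 4 gives r ≡ 26 ≡ 2 (mod 4); since 7 ∣ 28, reducing mod 7 gives r ≡ 26 ≡ 5 (mod 7).

(⇐) Conversely, if r ≡ 2 (mod 4) and r ≡ 5 (mod 7), then by the Chinese remainder theorem r ≡ 26 (mod 28). This is exactly r ≡ 26 (mod 28).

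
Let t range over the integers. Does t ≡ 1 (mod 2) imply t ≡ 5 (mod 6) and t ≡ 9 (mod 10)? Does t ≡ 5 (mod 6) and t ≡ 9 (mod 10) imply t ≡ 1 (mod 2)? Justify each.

[⇐] If t ≡ 5 (mod 6) and t ≡ 9 (mod 10), then by the Chinese remainder theorem t ≡ 29 (mod 30). Since 29 ≡ 1 (mod 2) and 2 ∣ 30, we get t ≡ 1 (mod 2).

[⇒] This fails: t = 1 gives 1 ≡ 1 (mod 2) but 1 ≡ 1 (mod 6), so the conjunction on the right does not hold.

(⇒) fails; (⇐) holds.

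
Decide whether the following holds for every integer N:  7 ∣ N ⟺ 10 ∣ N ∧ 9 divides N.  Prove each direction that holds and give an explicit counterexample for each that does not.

Both directions fail.

(⇒) This fails: take N = 7. Certainly 7 ∣ 7, but 10 ∤ 7.

(⇐) This fails: take N = 90. Both 10 ∣ 90 and 9 ∣ 90, yet 90 is not a multiple of 7 (since 90 = 12·7 + 6), so 7 ∤ 90.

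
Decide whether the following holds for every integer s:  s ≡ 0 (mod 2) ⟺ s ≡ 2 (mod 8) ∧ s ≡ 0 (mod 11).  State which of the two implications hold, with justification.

Only the converse holds.

(⇒) This fails: s = 0 gives 0 ≡ 0 (mod 2) but 0 ≡ 0 (mod 8), so the conjunction on the right does not hold.

(⇐) Conversely, if s ≡ 2 (mod 8) and s ≡ 0 (mod 11), then by the Chinese remainder theorem s ≡ 66 (mod 88). Since 66 ≡ 0 (mod 2) and 2 ∣ 88, we get s ≡ 0 (mod 2).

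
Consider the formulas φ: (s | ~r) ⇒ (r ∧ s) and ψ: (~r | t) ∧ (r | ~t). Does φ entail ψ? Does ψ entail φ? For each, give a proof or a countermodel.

Forward direction. This fails. Under t = F, r = T, s = F, the left side is true but the right side is false.

Converse. This fails. Under t = F, r = F, s = F, the left side is false but the right side is true.

Neither direction holds.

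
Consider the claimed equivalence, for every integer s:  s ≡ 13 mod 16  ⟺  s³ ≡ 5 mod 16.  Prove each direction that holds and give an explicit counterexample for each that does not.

Forward direction. Suppose s ≡ 13 mod 16. Write s = 16j + 13. Then (16j + 13)³ = 4096j³ + 9984j² + 8112j + 2197 = 16(256j³ + 624j² + 507j + 137) + 5, so s³ ≡ 5 (mod 16).

Converse. Suppose s³ ≡ 5 (mod 16). The only residue r in {0, …, 15} with r³ ≡ 5 (mod 16) is r = 13, so s ≡ 13 (mod 16).

Both implications hold.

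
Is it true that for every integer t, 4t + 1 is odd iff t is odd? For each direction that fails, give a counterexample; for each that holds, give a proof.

(→) This fails: take t = 4. Then 4t + 1 = 17, which is odd, yet t = 4 is even, not odd.

(←) Suppose t is odd. Since 4 is even, 4t is even for every t, so 4t + 1 has the same parity as 1, which is odd. Hence 4t + 1 is odd.

Only the converse holds.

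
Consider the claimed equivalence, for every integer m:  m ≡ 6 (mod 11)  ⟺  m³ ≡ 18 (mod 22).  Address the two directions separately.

[⇒] This fails: take m = 17. Then 17 ≡ 6 (mod 11), but 17³ = 4913 ≡ 7 (mod 22), not 18.

[⇐] Conversely, the residues r modulo 22 with r³ ≡ 18 (mod 22) are exactly {6}, and each is ≡ 6 (mod 11).

Only the reverse direction holds.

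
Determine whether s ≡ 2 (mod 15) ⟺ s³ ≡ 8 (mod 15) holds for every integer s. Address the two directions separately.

(⟸) Suppose s³ ≡ 8 (mod 15). The only residue r in {0, …, 14} with r³ ≡ 8 (mod 15) is r = 2, so s ≡ 2 (mod 15).

(⟹) Suppose s ≡ 2 (mod 15). Write s = 15j + 2. Then (15j + 2)³ = 3375j³ + 1350j² + 180j + 8 = 15(225j³ + 90j² + 12j) + 8, so s³ ≡ 8 (mod 15).

Both directions hold.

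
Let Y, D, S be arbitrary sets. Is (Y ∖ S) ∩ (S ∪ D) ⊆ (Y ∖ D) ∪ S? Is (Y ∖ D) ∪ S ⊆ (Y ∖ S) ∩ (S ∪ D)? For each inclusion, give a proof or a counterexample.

Forward inclusion. This inclusion fails. Take Y = {1}, D = {1}, S = ∅; then 1 ∈ (Y ∖ S) ∩ (S ∪ D) but 1 ∉ (Y ∖ D) ∪ S.

Reverse inclusion. This inclusion fails. Take Y = {1}, D = ∅, S = ∅; then 1 ∈ (Y ∖ D) ∪ S but 1 ∉ (Y ∖ S) ∩ (S ∪ D).

Both inclusions fail.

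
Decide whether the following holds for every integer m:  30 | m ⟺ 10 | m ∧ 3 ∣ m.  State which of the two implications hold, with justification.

(→) If 30 ∣ m, write m = 30q. Since 30 = 3·10, m = 10·(3q), so 10 ∣ m; and since 30 = 10·3, m = 3·(10q), so 3 ∣ m.

(←) Suppose 10 ∣ m and 3 ∣ m. Any common multiple of 10 and 3 is a multiple of their lcm; here gcd(10, 3) = 1, so lcm(10, 3) = 10·3 = 30, so 30 ∣ m.

Both directions hold.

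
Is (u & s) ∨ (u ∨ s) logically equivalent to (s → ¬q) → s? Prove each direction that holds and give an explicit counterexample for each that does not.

(⇒) This fails. Under u = T, q = F, s = F, the left side is true but the right side is false.

(⇐) Assume the antecedent. If u is true, (u & s) ∨ (u ∨ s) reduces to true regardless of the other variables. If u is false, the antecedent forces (u = F, q = F, s = T) or (u = F, q = T, s = T), and (u & s) ∨ (u ∨ s) holds there. Either way (u & s) ∨ (u ∨ s) holds.

The forward direction fails; the converse holds.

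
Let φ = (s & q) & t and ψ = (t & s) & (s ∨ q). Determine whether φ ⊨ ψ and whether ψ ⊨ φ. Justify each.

(⟹) Assume the antecedent. If q is true, the antecedent forces (q = T, s = T, t = T), and (t & s) & (s ∨ q) holds there. If q is false, the antecedent cannot hold. Either way (t & s) & (s ∨ q) holds.

(⟸) This fails. Under q = F, s = T, t = T, the left side is false but the right side is true.

The forward direction holds; the converse fails.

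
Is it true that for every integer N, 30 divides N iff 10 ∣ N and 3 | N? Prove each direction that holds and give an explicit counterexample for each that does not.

[⇒] If 30 ∣ N, write N = 30q. Since 30 = 3·10, N = 10·(3q), so 10 ∣ N; and since 30 = 10·3, N = 3·(10q), so 3 ∣ N.

[⇐] Suppose 10 ∣ N and 3 ∣ N. Any common multiple of 10 and 3 is a multiple of their lcm; here gcd(10, 3) = 1, so lcm(10, 3) = 10·3 = 30, so 30 ∣ N.

Both directions hold.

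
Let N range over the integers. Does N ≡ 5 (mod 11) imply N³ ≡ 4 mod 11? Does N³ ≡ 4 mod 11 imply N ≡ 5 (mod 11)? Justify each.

Both directions hold.

(⇒) Suppose N ≡ 5 (mod 11). Write N = 11j + 5. Then (11j + 5)³ = 1331j³ + 1815j² + 825j + 125 = 11(121j³ + 165j² + 75j + 11) + 4, so N³ ≡ 4 (mod 11).

(⇐) Conversely, suppose N³ ≡ 4 (mod 11). The only residue r in {0, …, 10} with r³ ≡ 4 (mod 11) is r = 5, so N ≡ 5 (mod 11).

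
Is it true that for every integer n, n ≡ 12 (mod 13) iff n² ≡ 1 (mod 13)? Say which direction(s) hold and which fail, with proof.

Forward direction. Suppose n ≡ 12 (mod 13). Write n = 13j + 12. Then (13j + 12)² = 169j² + 312j + 144 = 13(13j² + 24j + 11) + 1, so n² ≡ 1 (mod 13).

Converse. This fails: take n = 1. Then 1² = 1 ≡ 1 (mod 13), yet 1 ≡ 1 (mod 13), not 12.

Only the forward direction holds.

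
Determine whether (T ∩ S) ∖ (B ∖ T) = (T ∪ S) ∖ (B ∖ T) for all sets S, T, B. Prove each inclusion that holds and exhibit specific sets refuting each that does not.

(⊆) holds; (⊇) fails.

(⊆) Let x ∈ (T ∩ S) ∖ (B ∖ T). Then either x ∈ S ∩ T and x ∉ B; or x ∈ S ∩ T ∩ B. In each case x ∈ (T ∪ S) ∖ (B ∖ T), so (T ∩ S) ∖ (B ∖ T) ⊆ (T ∪ S) ∖ (B ∖ T).

(⊇) This inclusion fails. Take S = {1}, T = ∅, B = ∅; then 1 ∈ (T ∪ S) ∖ (B ∖ T) but 1 ∉ (T ∩ S) ∖ (B ∖ T).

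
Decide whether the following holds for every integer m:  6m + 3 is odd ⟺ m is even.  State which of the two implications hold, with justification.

(←) Suppose m is even. Since 6 is even, 6m is even for every m, so 6m + 3 has the same parity as 3, which is odd. Hence 6m + 3 is odd.

(→) This fails: take m = 5. Then 6m + 3 = 33, which is odd, yet m = 5 is odd, not even.

Not equivalent: only (⇐) holds.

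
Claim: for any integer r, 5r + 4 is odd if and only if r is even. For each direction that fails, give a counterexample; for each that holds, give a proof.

(⇒) fails and (⇐) fails.

Forward direction. This fails: r = 1 gives 5r + 4 = 9, which is odd, but 1 is odd, not even.

Converse. This also fails: r = 4 is even, but 5r + 4 = 24 is even, not odd.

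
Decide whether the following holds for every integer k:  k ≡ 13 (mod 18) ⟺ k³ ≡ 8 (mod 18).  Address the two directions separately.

Forward direction. This fails: take k = 13. Then 13 ≡ 13 (mod 18), but 13³ = 2197 ≡ 1 (mod 18), not 8.

Converse. This fails: take k = 2. Then 2³ = 8 ≡ 8 (mod 18), yet 2 ≡ 2 (mod 18), not 13.

Neither implication holds.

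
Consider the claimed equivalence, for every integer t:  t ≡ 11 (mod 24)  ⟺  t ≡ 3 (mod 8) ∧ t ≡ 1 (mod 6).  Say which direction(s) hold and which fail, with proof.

(⇒) fails and (⇐) fails.

(⇒) This fails: t = 11 gives 11 ≡ 11 (mod 24) but 11 ≡ 5 (mod 6), so the conjunction on the right does not hold.

(⇐) This fails: t = 19 satisfies both congruences on the right (19 ≡ 3 mod 8 and 19 ≡ 1 mod 6) yet 19 ≡ 19 (mod 24), not 11.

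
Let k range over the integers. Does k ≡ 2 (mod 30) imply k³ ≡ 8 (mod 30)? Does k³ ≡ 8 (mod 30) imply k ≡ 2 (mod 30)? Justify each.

(⟸) Suppose k³ ≡ 8 (mod 30). The only residue r in {0, …, 29} with r³ ≡ 8 (mod 30) is r = 2, so k ≡ 2 (mod 30).

(⟹) Suppose k ≡ 2 (mod 30). Write k = 30j + 2. Then (30j + 2)³ = 27000j³ + 5400j² + 360j + 8 = 30(900j³ + 180j² + 12j) + 8, so k³ ≡ 8 (mod 30).

The biconditional holds.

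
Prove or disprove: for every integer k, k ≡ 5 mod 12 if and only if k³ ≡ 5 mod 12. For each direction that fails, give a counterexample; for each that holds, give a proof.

Forward direction. Suppose k ≡ 5 mod 12. Write k = 12j + 5. Then (12j + 5)³ = 1728j³ + 2160j² + 900j + 125 = 12(144j³ + 180j² + 75j + 10) + 5, so k³ ≡ 5 (mod 12).

Converse. Suppose k³ ≡ 5 (mod 12). The only residue r in {0, …, 11} with r³ ≡ 5 (mod 12) is r = 5, so k ≡ 5 (mod 12).

Both implications hold.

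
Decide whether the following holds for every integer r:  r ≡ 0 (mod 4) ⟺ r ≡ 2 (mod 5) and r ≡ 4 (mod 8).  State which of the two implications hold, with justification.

The forward direction fails; the converse holds.

Forward direction. This fails: r = 0 gives 0 ≡ 0 (mod 4) but 0 ≡ 0 (mod 5), so the conjunction on the right does not hold.

Converse. If r ≡ 2 (mod 5) and r ≡ 4 (mod 8), then by the Chinese remainder theorem r ≡ 12 (mod 40). Since 12 ≡ 0 (mod 4) and 4 ∣ 40, we get r ≡ 0 (mod 4).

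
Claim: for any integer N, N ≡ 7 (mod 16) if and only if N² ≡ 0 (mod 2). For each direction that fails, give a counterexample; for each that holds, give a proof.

(⟹) This fails: take N = 7. Then 7 ≡ 7 (mod 16), but 7² = 49 ≡ 1 (mod 2), not 0.

(⟸) This fails: take N = 0. Then 0² = 0 ≡ 0 (mod 2), yet 0 ≡ 0 (mod 16), not 7.

Neither direction holds.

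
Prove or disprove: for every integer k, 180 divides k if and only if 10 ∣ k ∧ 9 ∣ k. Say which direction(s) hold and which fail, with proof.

[⇒] If 180 ∣ k, write k = 180q. Since 180 = 18·10, k = 10·(18q), so 10 ∣ k; and since 180 = 20·9, k = 9·(20q), so 9 ∣ k.

[⇐] This fails: take k = 90. Both 10 ∣ 90 and 9 ∣ 90, yet 90 is not a multiple of 180 (since 90 = 0·180 + 90), so 180 ∤ 90.

The forward direction holds; the converse fails.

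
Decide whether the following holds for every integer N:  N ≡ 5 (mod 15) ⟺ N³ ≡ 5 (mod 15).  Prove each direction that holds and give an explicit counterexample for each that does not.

[⇒] Suppose N ≡ 5 (mod 15). Write N = 15j + 5. Then (15j + 5)³ = 3375j³ + 3375j² + 1125j + 125 = 15(225j³ + 225j² + 75j + 8) + 5, so N³ ≡ 5 (mod 15).

[⇐] Conversely, suppose N³ ≡ 5 (mod 15). The only residue r in {0, …, 14} with r³ ≡ 5 (mod 15) is r = 5, so N ≡ 5 (mod 15).

The biconditional holds.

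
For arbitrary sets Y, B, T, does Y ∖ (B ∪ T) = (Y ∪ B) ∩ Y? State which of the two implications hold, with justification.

Only the forward inclusion holds.

(⊆) Let x ∈ Y ∖ (B ∪ T). Then x ∈ Y and x ∉ B, T, from which x ∈ (Y ∪ B) ∩ Y.

(⊇) This inclusion fails. Take Y = {1}, B = {1}, T = ∅; then 1 ∈ (Y ∪ B) ∩ Y but 1 ∉ Y ∖ (B ∪ T).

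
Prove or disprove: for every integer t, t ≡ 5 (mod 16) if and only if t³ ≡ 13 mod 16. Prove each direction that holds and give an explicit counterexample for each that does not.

Equivalent; both directions hold.

[⇒] Suppose t ≡ 5 (mod 16). Write t = 16j + 5. Then (16j + 5)³ = 4096j³ + 3840j² + 1200j + 125 = 16(256j³ + 240j² + 75j + 7) + 13, so t³ ≡ 13 (mod 16).

[⇐] Conversely, suppose t³ ≡ 13 (mod 16). The only residue r in {0, …, 15} with r³ ≡ 13 (mod 16) is r = 5, so t ≡ 5 (mod 16).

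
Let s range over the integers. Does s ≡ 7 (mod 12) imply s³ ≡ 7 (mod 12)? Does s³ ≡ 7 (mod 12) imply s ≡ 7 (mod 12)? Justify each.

Both implications hold.

[⇒] Suppose s ≡ 7 (mod 12). Write s = 12j + 7. Then (12j + 7)³ = 1728j³ + 3024j² + 1764j + 343 = 12(144j³ + 252j² + 147j + 28) + 7, so s³ ≡ 7 (mod 12).

[⇐] For the converse, argue contrapositively. If s ≢ 7 (mod 12), then s is congruent to one of 0, 1, 2, 3, 4, 5, 6, 8, 9, 10, 11 modulo 12, and these give s³ ≡ 0, 1, 8, 3, 4, 5, 0, 8, 9, 4, 11 respectively — never 7.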